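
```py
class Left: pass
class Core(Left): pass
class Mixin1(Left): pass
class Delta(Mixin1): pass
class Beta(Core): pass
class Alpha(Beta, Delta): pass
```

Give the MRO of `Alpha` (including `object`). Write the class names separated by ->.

L[Alpha] = Alpha + merge(L[Beta], L[Delta], [Beta Delta])
  take Beta:  [Beta Core Left object] + [Delta Mixin1 Left object] + [Beta Delta]
  take Core:  [Core Left object] + [Delta Mixin1 Left object] + [Delta]
  take Delta:  [Left object] + [Delta Mixin1 Left object] + [Delta]
  take Mixin1:  [Left object] + [Mixin1 Left object]
  take Left:  [Left object] + [Left object]
  take object:  [object] + [object]

Alpha -> Beta -> Core -> Delta -> Mixin1 -> Left -> object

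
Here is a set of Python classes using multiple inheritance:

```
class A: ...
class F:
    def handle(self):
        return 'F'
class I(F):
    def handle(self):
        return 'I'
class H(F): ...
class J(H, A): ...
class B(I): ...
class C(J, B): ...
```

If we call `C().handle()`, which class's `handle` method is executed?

I

L[C] = C + merge(L[J], L[B], [J B])
  take J:  [J H F A object] + [B I F object] + [J B]
  take H:  [H F A object] + [B I F object] + [B]
  take B:  [F A object] + [B I F object] + [B]
  take I:  [F A object] + [I F object]
  take F:  [F A object] + [F object]
  take A:  [A object] + [object]
  take object:  [object] + [object]
MRO: C J H B I F A object
handle is defined in: F, I. First along the MRO is I.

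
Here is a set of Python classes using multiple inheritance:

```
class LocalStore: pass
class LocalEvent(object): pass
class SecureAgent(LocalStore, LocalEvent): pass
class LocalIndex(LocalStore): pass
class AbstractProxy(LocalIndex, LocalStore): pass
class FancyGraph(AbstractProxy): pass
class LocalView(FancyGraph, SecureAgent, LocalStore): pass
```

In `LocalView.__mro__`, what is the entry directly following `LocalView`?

L[LocalView] = LocalView + merge(L[FancyGraph], L[SecureAgent], L[LocalStore], [FancyGraph SecureAgent LocalStore])
  take FancyGraph:  [FancyGraph AbstractProxy LocalIndex LocalStore object] + [SecureAgent LocalStore LocalEvent object] + [LocalStore object] + [FancyGraph SecureAgent LocalStore]
  take AbstractProxy:  [AbstractProxy LocalIndex LocalStore object] + [SecureAgent LocalStore LocalEvent object] + [LocalStore object] + [SecureAgent LocalStore]
  take LocalIndex:  [LocalIndex LocalStore object] + [SecureAgent LocalStore LocalEvent object] + [LocalStore object] + [SecureAgent LocalStore]
  take SecureAgent:  [LocalStore object] + [SecureAgent LocalStore LocalEvent object] + [LocalStore object] + [SecureAgent LocalStore]
  take LocalStore:  [LocalStore object] + [LocalStore LocalEvent object] + [LocalStore object] + [LocalStore]
  take LocalEvent:  [object] + [LocalEvent object] + [object]
  take object:  [object] + [object] + [object]
MRO: LocalView FancyGraph AbstractProxy LocalIndex SecureAgent LocalStore LocalEvent object
LocalView is at position 0; next is FancyGraph.

FancyGraph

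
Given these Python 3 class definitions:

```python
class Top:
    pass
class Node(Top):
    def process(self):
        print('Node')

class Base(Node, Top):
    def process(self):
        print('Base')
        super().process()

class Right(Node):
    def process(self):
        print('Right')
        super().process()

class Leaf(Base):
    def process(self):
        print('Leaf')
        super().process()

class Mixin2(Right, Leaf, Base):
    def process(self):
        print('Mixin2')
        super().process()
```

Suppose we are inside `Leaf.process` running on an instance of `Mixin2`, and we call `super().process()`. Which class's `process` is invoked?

Base

L[Mixin2] = Mixin2 + merge(L[Right], L[Leaf], L[Base], [Right Leaf Base])
  take Right:  [Right Node Top object] + [Leaf Base Node Top object] + [Base Node Top object] + [Right Leaf Base]
  take Leaf:  [Node Top object] + [Leaf Base Node Top object] + [Base Node Top object] + [Leaf Base]
  take Base:  [Node Top object] + [Base Node Top object] + [Base Node Top object] + [Base]
  take Node:  [Node Top object] + [Node Top object] + [Node Top object]
  take Top:  [Top object] + [Top object] + [Top object]
  take object:  [object] + [object] + [object]
MRO: Mixin2 Right Leaf Base Node Top object
super() in Leaf.process on a Mixin2 instance goes to the class after Leaf in Mixin2's MRO: Base.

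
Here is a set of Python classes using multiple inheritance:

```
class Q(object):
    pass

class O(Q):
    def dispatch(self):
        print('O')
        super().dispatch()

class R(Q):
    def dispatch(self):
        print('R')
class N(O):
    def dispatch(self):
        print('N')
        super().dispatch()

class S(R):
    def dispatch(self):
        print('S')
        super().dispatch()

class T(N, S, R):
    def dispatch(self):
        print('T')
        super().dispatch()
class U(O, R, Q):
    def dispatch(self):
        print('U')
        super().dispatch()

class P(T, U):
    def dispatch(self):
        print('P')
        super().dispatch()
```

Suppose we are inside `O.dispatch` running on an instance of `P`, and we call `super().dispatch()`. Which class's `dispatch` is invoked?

L[P] = P + merge(L[T], L[U], [T U])
  take T:  [T N O S R Q object] + [U O R Q object] + [T U]
  take N:  [N O S R Q object] + [U O R Q object] + [U]
  take U:  [O S R Q object] + [U O R Q object] + [U]
  take O:  [O S R Q object] + [O R Q object]
  take S:  [S R Q object] + [R Q object]
  take R:  [R Q object] + [R Q object]
  take Q:  [Q object] + [Q object]
  take object:  [object] + [object]
MRO: P T N U O S R Q object
super() in O.dispatch on a P instance goes to the class after O in P's MRO: S.

S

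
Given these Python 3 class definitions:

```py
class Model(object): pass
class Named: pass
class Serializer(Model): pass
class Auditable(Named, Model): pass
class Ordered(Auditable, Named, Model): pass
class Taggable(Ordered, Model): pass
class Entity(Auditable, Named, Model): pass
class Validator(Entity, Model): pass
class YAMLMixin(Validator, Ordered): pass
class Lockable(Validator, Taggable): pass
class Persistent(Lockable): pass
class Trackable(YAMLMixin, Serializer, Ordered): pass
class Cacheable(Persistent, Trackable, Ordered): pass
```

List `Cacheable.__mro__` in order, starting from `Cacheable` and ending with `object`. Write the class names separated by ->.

L[Cacheable] = Cacheable + merge(L[Persistent], L[Trackable], L[Ordered], [Persistent Trackable Ordered])
  take Persistent:  [Persistent Lockable Validator Entity Taggable Ordered Auditable Named Model object] + [Trackable YAMLMixin Validator Entity Serializer Ordered Auditable Named Model object] + [Ordered Auditable Named Model object] + [Persistent Trackable Ordered]
  take Lockable:  [Lockable Validator Entity Taggable Ordered Auditable Named Model object] + [Trackable YAMLMixin Validator Entity Serializer Ordered Auditable Named Model object] + [Ordered Auditable Named Model object] + [Trackable Ordered]
  take Trackable:  [Validator Entity Taggable Ordered Auditable Named Model object] + [Trackable YAMLMixin Validator Entity Serializer Ordered Auditable Named Model object] + [Ordered Auditable Named Model object] + [Trackable Ordered]
  take YAMLMixin:  [Validator Entity Taggable Ordered Auditable Named Model object] + [YAMLMixin Validator Entity Serializer Ordered Auditable Named Model object] + [Ordered Auditable Named Model object] + [Ordered]
  take Validator:  [Validator Entity Taggable Ordered Auditable Named Model object] + [Validator Entity Serializer Ordered Auditable Named Model object] + [Ordered Auditable Named Model object] + [Ordered]
  take Entity:  [Entity Taggable Ordered Auditable Named Model object] + [Entity Serializer Ordered Auditable Named Model object] + [Ordered Auditable Named Model object] + [Ordered]
  take Taggable:  [Taggable Ordered Auditable Named Model object] + [Serializer Ordered Auditable Named Model object] + [Ordered Auditable Named Model object] + [Ordered]
  take Serializer:  [Ordered Auditable Named Model object] + [Serializer Ordered Auditable Named Model object] + [Ordered Auditable Named Model object] + [Ordered]
  take Ordered:  [Ordered Auditable Named Model object] + [Ordered Auditable Named Model object] + [Ordered Auditable Named Model object] + [Ordered]
  take Auditable:  [Auditable Named Model object] + [Auditable Named Model object] + [Auditable Named Model object]
  take Named:  [Named Model object] + [Named Model object] + [Named Model object]
  take Model:  [Model object] + [Model object] + [Model object]
  take object:  [object] + [object] + [object]

Cacheable -> Persistent -> Lockable -> Trackable -> YAMLMixin -> Validator -> Entity -> Taggable -> Serializer -> Ordered -> Auditable -> Named -> Model -> object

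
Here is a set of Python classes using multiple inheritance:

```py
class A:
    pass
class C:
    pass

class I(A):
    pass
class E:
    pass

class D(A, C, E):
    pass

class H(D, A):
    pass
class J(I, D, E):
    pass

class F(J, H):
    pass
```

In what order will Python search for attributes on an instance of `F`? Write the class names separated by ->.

L[F] = F + merge(L[J], L[H], [J H])
  take J:  [J I D A C E object] + [H D A C E object] + [J H]
  take I:  [I D A C E object] + [H D A C E object] + [H]
  take H:  [D A C E object] + [H D A C E object] + [H]
  take D:  [D A C E object] + [D A C E object]
  take A:  [A C E object] + [A C E object]
  take C:  [C E object] + [C E object]
  take E:  [E object] + [E object]
  take object:  [object] + [object]

F -> J -> I -> H -> D -> A -> C -> E -> object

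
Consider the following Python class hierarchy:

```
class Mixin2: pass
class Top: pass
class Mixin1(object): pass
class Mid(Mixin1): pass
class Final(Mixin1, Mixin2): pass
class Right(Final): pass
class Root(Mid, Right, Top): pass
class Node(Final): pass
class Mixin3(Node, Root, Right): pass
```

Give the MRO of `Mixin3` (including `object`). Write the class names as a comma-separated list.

Mixin3, Node, Root, Mid, Right, Final, Mixin1, Mixin2, Top, object

L[Mixin3] = Mixin3 + merge(L[Node], L[Root], L[Right], [Node Root Right])
  take Node:  [Node Final Mixin1 Mixin2 object] + [Root Mid Right Final Mixin1 Mixin2 Top object] + [Right Final Mixin1 Mixin2 object] + [Node Root Right]
  take Root:  [Final Mixin1 Mixin2 object] + [Root Mid Right Final Mixin1 Mixin2 Top object] + [Right Final Mixin1 Mixin2 object] + [Root Right]
  take Mid:  [Final Mixin1 Mixin2 object] + [Mid Right Final Mixin1 Mixin2 Top object] + [Right Final Mixin1 Mixin2 object] + [Right]
  take Right:  [Final Mixin1 Mixin2 object] + [Right Final Mixin1 Mixin2 Top object] + [Right Final Mixin1 Mixin2 object] + [Right]
  take Final:  [Final Mixin1 Mixin2 object] + [Final Mixin1 Mixin2 Top object] + [Final Mixin1 Mixin2 object]
  take Mixin1:  [Mixin1 Mixin2 object] + [Mixin1 Mixin2 Top object] + [Mixin1 Mixin2 object]
  take Mixin2:  [Mixin2 object] + [Mixin2 Top object] + [Mixin2 object]
  take Top:  [object] + [Top object] + [object]
  take object:  [object] + [object] + [object]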